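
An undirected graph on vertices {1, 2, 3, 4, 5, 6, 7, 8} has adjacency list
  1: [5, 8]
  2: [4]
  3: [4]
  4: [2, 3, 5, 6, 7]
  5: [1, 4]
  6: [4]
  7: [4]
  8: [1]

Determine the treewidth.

A width-1 tree decomposition is:
Bags: B1 = {2, 4}  B2 = {4, 5}  B3 = {4, 7}  B4 = {3, 4}  B5 = {1, 5}  B6 = {1, 8}  B7 = {4, 6}
Tree: B1–B2, B2–B3, B2–B4, B2–B5, B5–B6, B3–B7
The largest bag has 2 vertices, giving width 1; this decomposition certifies tw(G) ≤ 1. Since G has at least one edge (e.g. 2–4), it is not an edgeless graph, so tw(G) ≥ 1. Combining the bounds, tw(G) = 1.

1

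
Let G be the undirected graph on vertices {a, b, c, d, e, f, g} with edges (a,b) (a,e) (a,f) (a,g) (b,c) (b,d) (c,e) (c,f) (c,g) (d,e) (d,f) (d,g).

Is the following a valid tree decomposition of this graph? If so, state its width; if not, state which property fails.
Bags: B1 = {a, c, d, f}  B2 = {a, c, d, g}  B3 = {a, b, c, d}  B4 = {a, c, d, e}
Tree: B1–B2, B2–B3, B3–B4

Checking the three conditions: (i) the bags cover all of {a, b, c, d, e, f, g}; (ii) for each edge, some bag contains both endpoints; (iii) the bags containing any fixed vertex form a subtree. All hold, so the decomposition is valid with width 4 − 1 = 3.

Yes; width 3.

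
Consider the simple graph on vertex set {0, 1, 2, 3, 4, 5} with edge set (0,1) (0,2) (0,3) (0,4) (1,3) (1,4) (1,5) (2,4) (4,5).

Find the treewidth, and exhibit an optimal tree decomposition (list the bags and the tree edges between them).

Treewidth 2.
Bags: B1 = {0, 1, 4}  B2 = {1, 4, 5}  B3 = {0, 1, 3}  B4 = {0, 2, 4}
Tree: B1–B2, B1–B3, B1–B4

The largest bag has 3 vertices, giving width 2; this decomposition certifies tw(G) ≤ 2. For the lower bound, the 3 vertices {0, 1, 3} are pairwise adjacent, and any tree decomposition puts a clique entirely inside one bag — forcing width ≥ 2. Hence tw(G) = 2 exactly.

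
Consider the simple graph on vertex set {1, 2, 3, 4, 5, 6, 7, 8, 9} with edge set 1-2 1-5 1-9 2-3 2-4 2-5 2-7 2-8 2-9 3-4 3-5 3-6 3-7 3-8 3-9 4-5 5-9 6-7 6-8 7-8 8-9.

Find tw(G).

3

A width-3 tree decomposition is:
Bags: B1 = {2, 3, 7, 8}  B2 = {2, 3, 8, 9}  B3 = {2, 3, 5, 9}  B4 = {3, 6, 7, 8}  B5 = {2, 3, 4, 5}  B6 = {1, 2, 5, 9}
Tree: B1–B2, B2–B3, B1–B4, B3–B5, B3–B6
The largest bag has 4 vertices, giving width 3; this decomposition certifies tw(G) ≤ 3. For the lower bound, the 4 vertices {1, 2, 5, 9} are pairwise adjacent, and any tree decomposition puts a clique entirely inside one bag — forcing width ≥ 3. Hence tw(G) = 3 exactly.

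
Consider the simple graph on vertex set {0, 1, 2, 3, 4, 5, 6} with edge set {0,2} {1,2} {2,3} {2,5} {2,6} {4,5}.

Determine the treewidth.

A width-1 tree decomposition is:
Bags: B1 = {1, 2}  B2 = {2, 5}  B3 = {4, 5}  B4 = {2, 6}  B5 = {0, 2}  B6 = {2, 3}
Tree: B1–B2, B2–B3, B1–B4, B1–B5, B5–B6
Each bag holds 2 vertices, so the decomposition has width 1, which upper-bounds the treewidth. Any graph with an edge has treewidth ≥ 1, and G has the edge 2–1. Hence tw(G) = 1 exactly.

1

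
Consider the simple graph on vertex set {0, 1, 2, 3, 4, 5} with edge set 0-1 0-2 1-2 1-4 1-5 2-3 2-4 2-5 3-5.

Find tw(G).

2

A width-2 tree decomposition is:
Bags: B1 = {1, 2, 5}  B2 = {1, 2, 4}  B3 = {0, 1, 2}  B4 = {2, 3, 5}
Tree: B1–B2, B2–B3, B1–B4
The largest bag has 3 vertices, giving width 2; this decomposition certifies tw(G) ≤ 2. On the other hand G contains the 3-clique {0, 1, 2}. A clique must lie in a single bag of any decomposition, so no decomposition can have width below 2. Combining the bounds, tw(G) = 2.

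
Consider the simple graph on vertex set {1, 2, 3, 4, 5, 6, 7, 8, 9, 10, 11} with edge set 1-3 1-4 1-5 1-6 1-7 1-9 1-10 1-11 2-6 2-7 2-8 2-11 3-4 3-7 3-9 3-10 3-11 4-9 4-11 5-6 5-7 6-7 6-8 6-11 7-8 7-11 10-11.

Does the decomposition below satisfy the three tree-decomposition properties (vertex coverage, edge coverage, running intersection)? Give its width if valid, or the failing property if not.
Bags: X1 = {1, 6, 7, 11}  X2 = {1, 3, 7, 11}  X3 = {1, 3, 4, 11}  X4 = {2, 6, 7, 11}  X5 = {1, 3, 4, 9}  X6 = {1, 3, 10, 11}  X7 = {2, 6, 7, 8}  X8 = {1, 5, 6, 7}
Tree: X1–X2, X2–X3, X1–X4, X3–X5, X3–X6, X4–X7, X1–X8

Yes; width 3.

Vertex coverage: the bags together contain {1, 2, 3, 4, 5, 6, 7, 8, 9, 10, 11}, the full vertex set. Edge coverage: each edge of G has both endpoints in at least one bag. Running intersection: for every vertex, the bags containing it form a connected subtree. All three properties hold, so this is a valid tree decomposition of width max|bag| − 1 = 3, and hence tw(G) ≤ 3.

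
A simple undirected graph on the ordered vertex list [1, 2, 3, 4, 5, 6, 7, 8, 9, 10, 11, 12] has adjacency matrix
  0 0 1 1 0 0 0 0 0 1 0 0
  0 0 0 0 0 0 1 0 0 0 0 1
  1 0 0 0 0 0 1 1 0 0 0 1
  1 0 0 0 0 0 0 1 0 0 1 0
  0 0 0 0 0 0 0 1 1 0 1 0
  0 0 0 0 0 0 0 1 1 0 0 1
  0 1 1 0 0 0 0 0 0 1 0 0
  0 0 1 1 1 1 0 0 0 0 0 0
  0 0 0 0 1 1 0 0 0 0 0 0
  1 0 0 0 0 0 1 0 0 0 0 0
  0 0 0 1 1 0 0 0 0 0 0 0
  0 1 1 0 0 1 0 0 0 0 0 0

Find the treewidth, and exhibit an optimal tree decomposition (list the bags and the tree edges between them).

Treewidth 3.
One optimal decomposition is:
Bags: B1 = {4, 5, 9, 11}  B2 = {4, 5, 8, 9}  B3 = {4, 6, 8, 9}  B4 = {1, 4, 6, 8}  B5 = {1, 3, 6, 8}  B6 = {1, 3, 6, 12}  B7 = {1, 3, 10, 12}  B8 = {3, 7, 10, 12}  B9 = {2, 7, 10, 12}
Tree: B1–B2, B2–B3, B3–B4, B4–B5, B5–B6, B6–B7, B7–B8, B8–B9

Every bag has size at most 4, so the width is 4 − 1 = 3 and tw(G) ≤ 3. For the lower bound: the 4 vertex sets {5,9,11}, {4}, {8}, {1,3,6,12} are disjoint, each induces a connected subgraph, and every pair is joined by at least one edge of G. Contracting each set to a single vertex therefore yields K_{4} as a minor, and since treewidth is minor-monotone, tw(G) ≥ tw(K_{4}) = 3. Combining the bounds, tw(G) = 3.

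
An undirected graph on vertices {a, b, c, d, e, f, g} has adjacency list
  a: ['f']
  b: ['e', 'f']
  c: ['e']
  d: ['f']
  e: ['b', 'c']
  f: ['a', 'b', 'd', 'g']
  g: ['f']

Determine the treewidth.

1

A width-1 tree decomposition is:
Bags: B1 = {b, e}  B2 = {b, f}  B3 = {c, e}  B4 = {d, f}  B5 = {f, g}  B6 = {a, f}
Tree: B1–B2, B1–B3, B2–B4, B4–B5, B2–B6
Every bag has size at most 2, so the width is 2 − 1 = 1 and tw(G) ≤ 1. G has an edge, so its treewidth is at least 1. The upper and lower bounds meet at 1, so that is the treewidth.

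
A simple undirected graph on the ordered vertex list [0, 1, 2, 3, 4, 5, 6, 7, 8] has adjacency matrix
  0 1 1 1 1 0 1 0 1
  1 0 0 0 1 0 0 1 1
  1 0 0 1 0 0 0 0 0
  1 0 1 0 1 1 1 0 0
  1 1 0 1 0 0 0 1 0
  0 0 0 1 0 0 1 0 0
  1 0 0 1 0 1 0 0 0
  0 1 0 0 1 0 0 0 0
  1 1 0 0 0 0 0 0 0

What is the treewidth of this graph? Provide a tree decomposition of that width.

The largest bag has 3 vertices, giving width 2; this decomposition certifies tw(G) ≤ 2. Conversely, {0, 1, 8} is a clique of size 3, and the vertices of any clique must share a bag in every tree decomposition; so some bag has ≥ 3 vertices and tw(G) ≥ 2. Combining the bounds, tw(G) = 2.

Treewidth 2.
One such decomposition:
Bags: B1 = {0, 1, 8}  B2 = {0, 1, 4}  B3 = {1, 4, 7}  B4 = {0, 3, 4}  B5 = {0, 3, 6}  B6 = {3, 5, 6}  B7 = {0, 2, 3}
Tree: B1–B2, B2–B3, B2–B4, B4–B5, B5–B6, B4–B7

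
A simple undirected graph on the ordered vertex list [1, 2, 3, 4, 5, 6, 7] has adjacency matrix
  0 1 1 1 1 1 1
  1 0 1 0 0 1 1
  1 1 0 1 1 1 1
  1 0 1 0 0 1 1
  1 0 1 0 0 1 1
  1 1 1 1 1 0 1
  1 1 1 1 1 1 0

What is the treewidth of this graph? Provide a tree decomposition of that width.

Treewidth 4.
One optimal decomposition is:
Bags: B1 = {1, 3, 4, 6, 7}  B2 = {1, 3, 5, 6, 7}  B3 = {1, 2, 3, 6, 7}
Tree: B1–B2, B2–B3

Each bag holds 5 vertices, so the decomposition has width 4, which upper-bounds the treewidth. Conversely, {1, 2, 3, 6, 7} is a clique of size 5, and the vertices of any clique must share a bag in every tree decomposition; so some bag has ≥ 5 vertices and tw(G) ≥ 4. The upper and lower bounds meet at 4, so that is the treewidth.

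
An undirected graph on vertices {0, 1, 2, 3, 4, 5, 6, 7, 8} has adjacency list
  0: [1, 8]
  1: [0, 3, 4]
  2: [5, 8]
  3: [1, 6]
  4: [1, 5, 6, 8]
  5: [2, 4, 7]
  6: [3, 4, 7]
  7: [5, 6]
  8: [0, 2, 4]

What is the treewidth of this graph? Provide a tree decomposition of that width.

Treewidth 3.
One such decomposition:
Bags: B1 = {2, 5, 7, 8}  B2 = {4, 5, 7, 8}  B3 = {4, 6, 7, 8}  B4 = {0, 4, 6, 8}  B5 = {0, 1, 4, 6}  B6 = {0, 1, 3, 6}
Tree: B1–B2, B2–B3, B3–B4, B4–B5, B5–B6

Each bag holds 4 vertices, so the decomposition has width 3, which upper-bounds the treewidth. For the lower bound: the 4 vertex sets {2,5,7}, {8}, {4}, {0,1,3,6} are disjoint, each induces a connected subgraph, and every pair is joined by at least one edge of G. Contracting each set to a single vertex therefore yields K_{4} as a minor, and since treewidth is minor-monotone, tw(G) ≥ tw(K_{4}) = 3. Hence tw(G) = 3 exactly.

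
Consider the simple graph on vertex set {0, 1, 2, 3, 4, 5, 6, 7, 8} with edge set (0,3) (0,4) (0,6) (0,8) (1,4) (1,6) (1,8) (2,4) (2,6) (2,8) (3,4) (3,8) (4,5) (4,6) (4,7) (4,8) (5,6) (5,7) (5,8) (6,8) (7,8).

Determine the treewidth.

3

A width-3 tree decomposition is:
Bags: B1 = {0, 4, 6, 8}  B2 = {0, 3, 4, 8}  B3 = {4, 5, 6, 8}  B4 = {4, 5, 7, 8}  B5 = {2, 4, 6, 8}  B6 = {1, 4, 6, 8}
Tree: B1–B2, B1–B3, B3–B4, B1–B5, B5–B6
Each bag holds 4 vertices, so the decomposition has width 3, which upper-bounds the treewidth. Conversely, {0, 3, 4, 8} is a clique of size 4, and the vertices of any clique must share a bag in every tree decomposition; so some bag has ≥ 4 vertices and tw(G) ≥ 3. The upper and lower bounds meet at 3, so that is the treewidth.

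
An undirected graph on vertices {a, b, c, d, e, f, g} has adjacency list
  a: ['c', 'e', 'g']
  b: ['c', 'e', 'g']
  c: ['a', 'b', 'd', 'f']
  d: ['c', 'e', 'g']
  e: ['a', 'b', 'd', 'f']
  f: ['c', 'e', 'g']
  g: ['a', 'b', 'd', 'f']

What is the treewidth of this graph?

A width-3 tree decomposition is:
Bags: B1 = {c, d, e, g}  B2 = {a, c, e, g}  B3 = {c, e, f, g}  B4 = {b, c, e, g}
Tree: B1–B2, B2–B3, B3–B4
Every bag has size at most 4, so the width is 4 − 1 = 3 and tw(G) ≤ 3. For the lower bound: the 4 vertex sets {d,g}, {a,c}, {e}, {f} are disjoint, each induces a connected subgraph, and every pair is joined by at least one edge of G. Contracting each set to a single vertex therefore yields K_{4} as a minor, and since treewidth is minor-monotone, tw(G) ≥ tw(K_{4}) = 3. The upper and lower bounds meet at 3, so that is the treewidth.

3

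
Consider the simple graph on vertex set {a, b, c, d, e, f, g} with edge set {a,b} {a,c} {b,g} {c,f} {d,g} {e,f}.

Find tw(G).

1

A width-1 tree decomposition is:
Bags: B1 = {d, g}  B2 = {b, g}  B3 = {a, b}  B4 = {a, c}  B5 = {c, f}  B6 = {e, f}
Tree: B1–B2, B2–B3, B3–B4, B4–B5, B5–B6
Each bag holds 2 vertices, so the decomposition has width 1, which upper-bounds the treewidth. Since G has at least one edge (e.g. d–g), it is not an edgeless graph, so tw(G) ≥ 1. Therefore the treewidth is 1.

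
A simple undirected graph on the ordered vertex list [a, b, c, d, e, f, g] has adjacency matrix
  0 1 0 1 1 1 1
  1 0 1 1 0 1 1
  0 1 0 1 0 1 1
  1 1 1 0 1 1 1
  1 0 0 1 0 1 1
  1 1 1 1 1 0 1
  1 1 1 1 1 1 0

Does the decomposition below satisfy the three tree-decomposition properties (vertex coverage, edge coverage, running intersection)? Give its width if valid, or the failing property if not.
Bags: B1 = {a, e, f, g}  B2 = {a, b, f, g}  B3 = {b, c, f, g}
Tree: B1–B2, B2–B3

No — vertex d appears in no bag.

A tree decomposition must satisfy three properties: every vertex lies in some bag; for every edge, both endpoints lie together in some bag; and for every vertex, the bags containing it form a connected subtree. Here vertex d appears in no bag, so the decomposition is invalid.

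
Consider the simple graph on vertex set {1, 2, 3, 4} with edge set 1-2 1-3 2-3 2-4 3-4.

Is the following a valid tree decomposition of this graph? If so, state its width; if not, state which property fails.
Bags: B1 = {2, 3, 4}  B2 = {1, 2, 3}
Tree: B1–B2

Checking the three conditions: (i) the bags cover all of {1, 2, 3, 4}; (ii) for each edge, some bag contains both endpoints; (iii) the bags containing any fixed vertex form a subtree. All hold, so the decomposition is valid with width 3 − 1 = 2.

Yes; width 2.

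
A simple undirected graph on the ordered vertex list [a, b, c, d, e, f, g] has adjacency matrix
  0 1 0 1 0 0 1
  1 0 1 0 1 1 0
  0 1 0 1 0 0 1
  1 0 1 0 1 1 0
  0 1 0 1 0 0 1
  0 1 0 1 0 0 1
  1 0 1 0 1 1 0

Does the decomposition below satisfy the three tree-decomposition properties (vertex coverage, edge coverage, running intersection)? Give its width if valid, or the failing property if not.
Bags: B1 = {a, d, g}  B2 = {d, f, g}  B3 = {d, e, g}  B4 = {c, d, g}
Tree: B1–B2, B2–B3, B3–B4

A tree decomposition must satisfy three properties: every vertex lies in some bag; for every edge, both endpoints lie together in some bag; and for every vertex, the bags containing it form a connected subtree. Here vertex b appears in no bag, so the decomposition is invalid.

No — vertex b appears in no bag.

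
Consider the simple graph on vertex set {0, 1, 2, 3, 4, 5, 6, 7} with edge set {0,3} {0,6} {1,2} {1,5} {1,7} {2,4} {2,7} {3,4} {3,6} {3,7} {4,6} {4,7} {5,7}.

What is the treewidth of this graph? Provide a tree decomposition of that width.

Each bag holds 3 vertices, so the decomposition has width 2, which upper-bounds the treewidth. For the lower bound, the 3 vertices {0, 3, 6} are pairwise adjacent, and any tree decomposition puts a clique entirely inside one bag — forcing width ≥ 2. Therefore the treewidth is 2.

Treewidth 2.
Bags: B1 = {3, 4, 6}  B2 = {3, 4, 7}  B3 = {2, 4, 7}  B4 = {1, 2, 7}  B5 = {0, 3, 6}  B6 = {1, 5, 7}
Tree: B1–B2, B2–B3, B3–B4, B1–B5, B4–B6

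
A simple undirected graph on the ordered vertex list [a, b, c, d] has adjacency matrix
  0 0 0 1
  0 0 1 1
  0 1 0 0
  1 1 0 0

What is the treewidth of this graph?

1

A width-1 tree decomposition is:
Bags: B1 = {a, d}  B2 = {b, d}  B3 = {b, c}
Tree: B1–B2, B2–B3
Every bag has size at most 2, so the width is 2 − 1 = 1 and tw(G) ≤ 1. Any graph with an edge has treewidth ≥ 1, and G has the edge a–d. Combining the bounds, tw(G) = 1.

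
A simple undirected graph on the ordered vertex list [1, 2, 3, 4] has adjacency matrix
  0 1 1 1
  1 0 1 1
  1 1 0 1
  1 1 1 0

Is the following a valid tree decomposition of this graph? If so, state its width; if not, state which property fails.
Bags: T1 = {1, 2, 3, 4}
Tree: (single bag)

Yes; width 3.

Vertex coverage: the bags together contain {1, 2, 3, 4}, the full vertex set. Edge coverage: each edge of G has both endpoints in at least one bag. Running intersection: for every vertex, the bags containing it form a connected subtree. All three properties hold, so this is a valid tree decomposition of width max|bag| − 1 = 3, and hence tw(G) ≤ 3.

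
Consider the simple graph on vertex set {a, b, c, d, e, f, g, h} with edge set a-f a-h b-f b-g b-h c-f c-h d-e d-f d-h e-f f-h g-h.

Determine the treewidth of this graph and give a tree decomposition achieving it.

Treewidth 2.
One such decomposition:
Bags: B1 = {c, f, h}  B2 = {d, f, h}  B3 = {b, f, h}  B4 = {d, e, f}  B5 = {a, f, h}  B6 = {b, g, h}
Tree: B1–B2, B2–B3, B2–B4, B1–B5, B3–B6

Each bag holds 3 vertices, so the decomposition has width 2, which upper-bounds the treewidth. For the lower bound, the 3 vertices {b, g, h} are pairwise adjacent, and any tree decomposition puts a clique entirely inside one bag — forcing width ≥ 2. Combining the bounds, tw(G) = 2.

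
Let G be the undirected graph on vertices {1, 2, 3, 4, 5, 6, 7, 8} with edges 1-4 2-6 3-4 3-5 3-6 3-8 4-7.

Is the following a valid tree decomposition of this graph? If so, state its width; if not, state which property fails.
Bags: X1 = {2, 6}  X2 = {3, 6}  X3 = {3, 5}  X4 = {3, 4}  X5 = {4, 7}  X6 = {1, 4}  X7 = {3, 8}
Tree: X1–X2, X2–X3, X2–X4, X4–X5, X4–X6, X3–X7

Checking the three conditions: (i) the bags cover all of {1, 2, 3, 4, 5, 6, 7, 8}; (ii) for each edge, some bag contains both endpoints; (iii) the bags containing any fixed vertex form a subtree. All hold, so the decomposition is valid with width 2 − 1 = 1.

Yes; width 1.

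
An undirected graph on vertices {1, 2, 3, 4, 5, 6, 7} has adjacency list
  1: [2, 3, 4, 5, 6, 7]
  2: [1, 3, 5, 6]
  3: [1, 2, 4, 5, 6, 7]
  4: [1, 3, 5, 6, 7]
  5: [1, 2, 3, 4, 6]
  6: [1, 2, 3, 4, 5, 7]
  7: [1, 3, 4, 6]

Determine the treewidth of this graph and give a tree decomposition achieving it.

Every bag has size at most 5, so the width is 5 − 1 = 4 and tw(G) ≤ 4. For the lower bound, the 5 vertices {1, 2, 3, 5, 6} are pairwise adjacent, and any tree decomposition puts a clique entirely inside one bag — forcing width ≥ 4. Hence tw(G) = 4 exactly.

Treewidth 4.
One optimal decomposition is:
Bags: B1 = {1, 2, 3, 5, 6}  B2 = {1, 3, 4, 5, 6}  B3 = {1, 3, 4, 6, 7}
Tree: B1–B2, B2–B3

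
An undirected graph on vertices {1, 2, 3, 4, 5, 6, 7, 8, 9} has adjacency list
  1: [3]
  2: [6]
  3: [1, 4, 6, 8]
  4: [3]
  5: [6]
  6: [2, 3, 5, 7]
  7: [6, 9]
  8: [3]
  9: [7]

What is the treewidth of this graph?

1

A width-1 tree decomposition is:
Bags: B1 = {2, 6}  B2 = {6, 7}  B3 = {7, 9}  B4 = {5, 6}  B5 = {3, 6}  B6 = {1, 3}  B7 = {3, 8}  B8 = {3, 4}
Tree: B1–B2, B2–B3, B2–B4, B4–B5, B5–B6, B5–B7, B5–B8
Each bag holds 2 vertices, so the decomposition has width 1, which upper-bounds the treewidth. G has an edge, so its treewidth is at least 1. Combining the bounds, tw(G) = 1.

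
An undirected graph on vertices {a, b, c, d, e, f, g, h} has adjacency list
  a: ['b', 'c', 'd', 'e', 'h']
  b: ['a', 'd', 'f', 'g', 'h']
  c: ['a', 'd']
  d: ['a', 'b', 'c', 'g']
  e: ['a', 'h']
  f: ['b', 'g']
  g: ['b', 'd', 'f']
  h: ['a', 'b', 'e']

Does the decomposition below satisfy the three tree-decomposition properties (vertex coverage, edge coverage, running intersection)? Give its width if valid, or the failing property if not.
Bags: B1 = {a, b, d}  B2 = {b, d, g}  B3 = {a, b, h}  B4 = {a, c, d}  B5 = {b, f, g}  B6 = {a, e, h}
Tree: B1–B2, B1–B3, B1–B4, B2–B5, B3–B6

Checking the three conditions: (i) the bags cover all of {a, b, c, d, e, f, g, h}; (ii) for each edge, some bag contains both endpoints; (iii) the bags containing any fixed vertex form a subtree. All hold, so the decomposition is valid with width 3 − 1 = 2.

Yes; width 2.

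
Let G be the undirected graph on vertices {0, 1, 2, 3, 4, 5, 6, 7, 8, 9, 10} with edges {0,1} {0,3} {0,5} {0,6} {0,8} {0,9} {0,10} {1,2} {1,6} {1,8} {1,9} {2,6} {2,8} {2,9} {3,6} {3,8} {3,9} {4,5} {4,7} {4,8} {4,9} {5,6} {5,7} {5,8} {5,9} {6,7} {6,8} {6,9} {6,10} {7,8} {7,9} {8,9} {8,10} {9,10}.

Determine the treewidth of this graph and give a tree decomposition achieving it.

Each bag holds 5 vertices, so the decomposition has width 4, which upper-bounds the treewidth. Conversely, {4, 5, 7, 8, 9} is a clique of size 5, and the vertices of any clique must share a bag in every tree decomposition; so some bag has ≥ 5 vertices and tw(G) ≥ 4. The upper and lower bounds meet at 4, so that is the treewidth.

Treewidth 4.
Bags: B1 = {0, 5, 6, 8, 9}  B2 = {0, 1, 6, 8, 9}  B3 = {0, 6, 8, 9, 10}  B4 = {5, 6, 7, 8, 9}  B5 = {4, 5, 7, 8, 9}  B6 = {0, 3, 6, 8, 9}  B7 = {1, 2, 6, 8, 9}
Tree: B1–B2, B2–B3, B1–B4, B4–B5, B3–B6, B2–B7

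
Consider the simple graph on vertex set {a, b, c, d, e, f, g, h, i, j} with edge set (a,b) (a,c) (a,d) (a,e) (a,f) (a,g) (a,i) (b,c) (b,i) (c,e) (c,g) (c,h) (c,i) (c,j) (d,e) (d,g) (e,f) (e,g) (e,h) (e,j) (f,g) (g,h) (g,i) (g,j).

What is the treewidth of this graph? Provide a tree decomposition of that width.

Every bag has size at most 4, so the width is 4 − 1 = 3 and tw(G) ≤ 3. Conversely, {a, d, e, g} is a clique of size 4, and the vertices of any clique must share a bag in every tree decomposition; so some bag has ≥ 4 vertices and tw(G) ≥ 3. Combining the bounds, tw(G) = 3.

Treewidth 3.
One such decomposition:
Bags: B1 = {a, d, e, g}  B2 = {a, c, e, g}  B3 = {a, c, g, i}  B4 = {c, e, g, j}  B5 = {c, e, g, h}  B6 = {a, e, f, g}  B7 = {a, b, c, i}
Tree: B1–B2, B2–B3, B2–B4, B4–B5, B2–B6, B3–B7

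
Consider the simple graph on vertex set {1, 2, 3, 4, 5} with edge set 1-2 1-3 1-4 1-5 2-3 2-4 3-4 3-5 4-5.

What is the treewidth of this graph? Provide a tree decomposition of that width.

The largest bag has 4 vertices, giving width 3; this decomposition certifies tw(G) ≤ 3. For the lower bound, the 4 vertices {1, 2, 3, 4} are pairwise adjacent, and any tree decomposition puts a clique entirely inside one bag — forcing width ≥ 3. The upper and lower bounds meet at 3, so that is the treewidth.

Treewidth 3.
One optimal decomposition is:
Bags: B1 = {1, 3, 4, 5}  B2 = {1, 2, 3, 4}
Tree: B1–B2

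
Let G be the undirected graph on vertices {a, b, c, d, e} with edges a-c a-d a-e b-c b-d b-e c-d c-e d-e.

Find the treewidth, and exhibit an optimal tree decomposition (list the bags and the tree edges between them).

Treewidth 3.
One optimal decomposition is:
Bags: B1 = {b, c, d, e}  B2 = {a, c, d, e}
Tree: B1–B2

Every bag has size at most 4, so the width is 4 − 1 = 3 and tw(G) ≤ 3. Conversely, {a, c, d, e} is a clique of size 4, and the vertices of any clique must share a bag in every tree decomposition; so some bag has ≥ 4 vertices and tw(G) ≥ 3. Therefore the treewidth is 3.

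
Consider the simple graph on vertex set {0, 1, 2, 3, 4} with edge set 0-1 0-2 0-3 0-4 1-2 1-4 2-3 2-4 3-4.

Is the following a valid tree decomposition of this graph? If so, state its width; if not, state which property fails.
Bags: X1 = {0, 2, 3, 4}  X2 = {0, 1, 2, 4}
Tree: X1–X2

Yes; width 3.

Checking the three conditions: (i) the bags cover all of {0, 1, 2, 3, 4}; (ii) for each edge, some bag contains both endpoints; (iii) the bags containing any fixed vertex form a subtree. All hold, so the decomposition is valid with width 4 − 1 = 3.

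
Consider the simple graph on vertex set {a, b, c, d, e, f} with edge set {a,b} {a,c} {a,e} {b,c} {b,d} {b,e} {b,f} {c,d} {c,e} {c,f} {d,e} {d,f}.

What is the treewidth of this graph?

A width-3 tree decomposition is:
Bags: B1 = {b, c, d, e}  B2 = {b, c, d, f}  B3 = {a, b, c, e}
Tree: B1–B2, B1–B3
Each bag holds 4 vertices, so the decomposition has width 3, which upper-bounds the treewidth. Conversely, {b, c, d, e} is a clique of size 4, and the vertices of any clique must share a bag in every tree decomposition; so some bag has ≥ 4 vertices and tw(G) ≥ 3. The upper and lower bounds meet at 3, so that is the treewidth.

3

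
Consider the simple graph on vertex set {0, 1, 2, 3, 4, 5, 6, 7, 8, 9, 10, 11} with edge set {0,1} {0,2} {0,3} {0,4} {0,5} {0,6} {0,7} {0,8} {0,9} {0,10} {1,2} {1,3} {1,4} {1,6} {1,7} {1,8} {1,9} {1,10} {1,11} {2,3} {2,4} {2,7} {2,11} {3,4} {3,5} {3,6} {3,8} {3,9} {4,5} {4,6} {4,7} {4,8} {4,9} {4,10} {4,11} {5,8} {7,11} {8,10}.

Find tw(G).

A width-4 tree decomposition is:
Bags: B1 = {0, 1, 4, 8, 10}  B2 = {0, 1, 3, 4, 8}  B3 = {0, 1, 2, 3, 4}  B4 = {0, 1, 2, 4, 7}  B5 = {0, 3, 4, 5, 8}  B6 = {0, 1, 3, 4, 6}  B7 = {1, 2, 4, 7, 11}  B8 = {0, 1, 3, 4, 9}
Tree: B1–B2, B2–B3, B3–B4, B2–B5, B3–B6, B4–B7, B2–B8
Every bag has size at most 5, so the width is 5 − 1 = 4 and tw(G) ≤ 4. Conversely, {0, 1, 4, 8, 10} is a clique of size 5, and the vertices of any clique must share a bag in every tree decomposition; so some bag has ≥ 5 vertices and tw(G) ≥ 4. The upper and lower bounds meet at 4, so that is the treewidth.

4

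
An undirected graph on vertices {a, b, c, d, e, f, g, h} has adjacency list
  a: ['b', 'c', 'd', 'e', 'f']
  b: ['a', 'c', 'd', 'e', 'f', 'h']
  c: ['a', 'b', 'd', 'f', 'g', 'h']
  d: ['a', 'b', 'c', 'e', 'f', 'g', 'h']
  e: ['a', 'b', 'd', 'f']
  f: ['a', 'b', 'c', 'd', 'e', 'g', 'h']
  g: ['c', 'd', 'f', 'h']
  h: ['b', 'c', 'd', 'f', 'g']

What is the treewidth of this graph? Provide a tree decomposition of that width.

Treewidth 4.
Bags: B1 = {b, c, d, f, h}  B2 = {a, b, c, d, f}  B3 = {a, b, d, e, f}  B4 = {c, d, f, g, h}
Tree: B1–B2, B2–B3, B1–B4

Every bag has size at most 5, so the width is 5 − 1 = 4 and tw(G) ≤ 4. On the other hand G contains the 5-clique {c, d, f, g, h}. A clique must lie in a single bag of any decomposition, so no decomposition can have width below 4. The upper and lower bounds meet at 4, so that is the treewidth.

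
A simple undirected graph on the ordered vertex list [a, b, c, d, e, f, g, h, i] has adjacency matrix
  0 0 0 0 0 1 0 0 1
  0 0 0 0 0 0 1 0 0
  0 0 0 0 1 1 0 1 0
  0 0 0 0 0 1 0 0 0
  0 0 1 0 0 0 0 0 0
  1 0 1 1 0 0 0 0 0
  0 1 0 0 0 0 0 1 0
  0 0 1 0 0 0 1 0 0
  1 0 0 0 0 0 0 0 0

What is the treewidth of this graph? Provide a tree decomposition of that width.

Treewidth 1.
One such decomposition:
Bags: B1 = {d, f}  B2 = {a, f}  B3 = {c, f}  B4 = {c, h}  B5 = {g, h}  B6 = {c, e}  B7 = {a, i}  B8 = {b, g}
Tree: B1–B2, B1–B3, B3–B4, B4–B5, B3–B6, B2–B7, B5–B8

The largest bag has 2 vertices, giving width 1; this decomposition certifies tw(G) ≤ 1. G has an edge, so its treewidth is at least 1. Combining the bounds, tw(G) = 1.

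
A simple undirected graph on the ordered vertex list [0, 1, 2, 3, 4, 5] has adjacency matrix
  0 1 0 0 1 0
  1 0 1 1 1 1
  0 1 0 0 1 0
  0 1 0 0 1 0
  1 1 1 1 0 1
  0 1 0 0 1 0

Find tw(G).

2

A width-2 tree decomposition is:
Bags: B1 = {0, 1, 4}  B2 = {1, 2, 4}  B3 = {1, 3, 4}  B4 = {1, 4, 5}
Tree: B1–B2, B2–B3, B1–B4
Every bag has size at most 3, so the width is 3 − 1 = 2 and tw(G) ≤ 2. On the other hand G contains the 3-clique {0, 1, 4}. A clique must lie in a single bag of any decomposition, so no decomposition can have width below 2. The upper and lower bounds meet at 2, so that is the treewidth.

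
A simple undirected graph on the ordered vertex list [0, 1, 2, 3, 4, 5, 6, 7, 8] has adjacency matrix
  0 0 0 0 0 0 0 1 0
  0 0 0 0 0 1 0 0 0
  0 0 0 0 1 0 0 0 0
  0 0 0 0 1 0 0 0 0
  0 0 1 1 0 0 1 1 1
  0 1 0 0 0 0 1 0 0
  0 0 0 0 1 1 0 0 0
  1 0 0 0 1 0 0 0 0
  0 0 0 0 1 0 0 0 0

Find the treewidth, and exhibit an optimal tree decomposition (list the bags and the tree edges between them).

Treewidth 1.
Bags: B1 = {4, 8}  B2 = {4, 6}  B3 = {5, 6}  B4 = {4, 7}  B5 = {3, 4}  B6 = {1, 5}  B7 = {0, 7}  B8 = {2, 4}
Tree: B1–B2, B2–B3, B2–B4, B4–B5, B3–B6, B4–B7, B5–B8

The largest bag has 2 vertices, giving width 1; this decomposition certifies tw(G) ≤ 1. Since G has at least one edge (e.g. 8–4), it is not an edgeless graph, so tw(G) ≥ 1. Hence tw(G) = 1 exactly.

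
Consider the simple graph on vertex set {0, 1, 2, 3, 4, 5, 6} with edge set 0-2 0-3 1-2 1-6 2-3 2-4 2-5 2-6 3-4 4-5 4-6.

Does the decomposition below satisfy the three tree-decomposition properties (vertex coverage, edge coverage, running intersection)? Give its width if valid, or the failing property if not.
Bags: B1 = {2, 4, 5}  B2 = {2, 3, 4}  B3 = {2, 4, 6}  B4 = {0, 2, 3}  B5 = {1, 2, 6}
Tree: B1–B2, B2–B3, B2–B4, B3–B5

Yes; width 2.

Every vertex of G appears in some bag (union = {0, 1, 2, 3, 4, 5, 6}); every edge is covered by a bag; and for each vertex v the set of bags containing v is connected in the bag tree. The decomposition is therefore valid. The largest bag has 3 vertices, so the width is 2.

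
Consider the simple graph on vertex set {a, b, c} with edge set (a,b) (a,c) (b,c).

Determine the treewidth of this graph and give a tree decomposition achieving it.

With just one bag of size 3, the width is 3 − 1 = 2, so tw(G) ≤ 2. Conversely, {a, b, c} is a clique of size 3, and the vertices of any clique must share a bag in every tree decomposition; so some bag has ≥ 3 vertices and tw(G) ≥ 2. Combining the bounds, tw(G) = 2.

Treewidth 2.
One such decomposition:
Bags: B1 = {a, b, c}
Tree: (single bag)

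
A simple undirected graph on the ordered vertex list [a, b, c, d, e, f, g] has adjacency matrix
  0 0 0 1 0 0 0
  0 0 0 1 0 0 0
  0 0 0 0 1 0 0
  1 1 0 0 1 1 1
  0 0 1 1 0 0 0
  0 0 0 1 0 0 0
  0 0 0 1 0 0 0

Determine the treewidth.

A width-1 tree decomposition is:
Bags: B1 = {b, d}  B2 = {d, f}  B3 = {d, g}  B4 = {d, e}  B5 = {a, d}  B6 = {c, e}
Tree: B1–B2, B2–B3, B1–B4, B3–B5, B4–B6
Every bag has size at most 2, so the width is 2 − 1 = 1 and tw(G) ≤ 1. Any graph with an edge has treewidth ≥ 1, and G has the edge b–d. Therefore the treewidth is 1.

1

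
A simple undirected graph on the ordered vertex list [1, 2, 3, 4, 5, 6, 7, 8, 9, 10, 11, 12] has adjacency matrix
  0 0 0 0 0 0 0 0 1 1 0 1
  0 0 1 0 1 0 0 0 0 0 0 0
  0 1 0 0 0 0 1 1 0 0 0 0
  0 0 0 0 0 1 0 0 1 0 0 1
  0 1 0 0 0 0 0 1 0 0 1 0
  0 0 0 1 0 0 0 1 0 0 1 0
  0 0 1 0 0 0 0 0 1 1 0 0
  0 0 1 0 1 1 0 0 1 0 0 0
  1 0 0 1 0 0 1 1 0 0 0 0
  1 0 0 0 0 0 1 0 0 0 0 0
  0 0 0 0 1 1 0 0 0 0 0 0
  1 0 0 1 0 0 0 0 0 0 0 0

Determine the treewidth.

A width-3 tree decomposition is:
Bags: B1 = {2, 3, 5, 11}  B2 = {3, 5, 8, 11}  B3 = {3, 6, 8, 11}  B4 = {3, 6, 7, 8}  B5 = {6, 7, 8, 9}  B6 = {4, 6, 7, 9}  B7 = {4, 7, 9, 10}  B8 = {1, 4, 9, 10}  B9 = {1, 4, 10, 12}
Tree: B1–B2, B2–B3, B3–B4, B4–B5, B5–B6, B6–B7, B7–B8, B8–B9
Every bag has size at most 4, so the width is 4 − 1 = 3 and tw(G) ≤ 3. For the lower bound: the 4 vertex sets {2,5,11}, {3}, {8}, {4,6,7,9} are disjoint, each induces a connected subgraph, and every pair is joined by at least one edge of G. Contracting each set to a single vertex therefore yields K_{4} as a minor, and since treewidth is minor-monotone, tw(G) ≥ tw(K_{4}) = 3. Therefore the treewidth is 3.

3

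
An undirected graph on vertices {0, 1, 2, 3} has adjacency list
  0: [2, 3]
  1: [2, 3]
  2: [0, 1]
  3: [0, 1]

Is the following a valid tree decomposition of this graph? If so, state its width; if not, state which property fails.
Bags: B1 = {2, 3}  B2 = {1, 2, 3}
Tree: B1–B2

No — vertex 0 appears in no bag.

A tree decomposition must satisfy three properties: every vertex lies in some bag; for every edge, both endpoints lie together in some bag; and for every vertex, the bags containing it form a connected subtree. Here vertex 0 appears in no bag, so the decomposition is invalid.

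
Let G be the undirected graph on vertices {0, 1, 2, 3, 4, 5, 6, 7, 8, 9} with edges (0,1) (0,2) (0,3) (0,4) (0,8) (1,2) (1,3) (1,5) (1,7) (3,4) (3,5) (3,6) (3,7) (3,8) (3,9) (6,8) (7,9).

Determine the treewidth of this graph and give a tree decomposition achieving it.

Treewidth 2.
One optimal decomposition is:
Bags: B1 = {0, 1, 2}  B2 = {0, 1, 3}  B3 = {0, 3, 4}  B4 = {0, 3, 8}  B5 = {1, 3, 5}  B6 = {1, 3, 7}  B7 = {3, 7, 9}  B8 = {3, 6, 8}
Tree: B1–B2, B2–B3, B2–B4, B2–B5, B5–B6, B6–B7, B4–B8

Every bag has size at most 3, so the width is 3 − 1 = 2 and tw(G) ≤ 2. On the other hand G contains the 3-clique {0, 1, 2}. A clique must lie in a single bag of any decomposition, so no decomposition can have width below 2. The upper and lower bounds meet at 2, so that is the treewidth.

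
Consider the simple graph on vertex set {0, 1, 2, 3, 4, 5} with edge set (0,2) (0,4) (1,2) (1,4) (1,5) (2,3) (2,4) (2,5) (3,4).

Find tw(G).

2

A width-2 tree decomposition is:
Bags: B1 = {2, 3, 4}  B2 = {1, 2, 4}  B3 = {0, 2, 4}  B4 = {1, 2, 5}
Tree: B1–B2, B1–B3, B2–B4
The largest bag has 3 vertices, giving width 2; this decomposition certifies tw(G) ≤ 2. On the other hand G contains the 3-clique {0, 2, 4}. A clique must lie in a single bag of any decomposition, so no decomposition can have width below 2. Combining the bounds, tw(G) = 2.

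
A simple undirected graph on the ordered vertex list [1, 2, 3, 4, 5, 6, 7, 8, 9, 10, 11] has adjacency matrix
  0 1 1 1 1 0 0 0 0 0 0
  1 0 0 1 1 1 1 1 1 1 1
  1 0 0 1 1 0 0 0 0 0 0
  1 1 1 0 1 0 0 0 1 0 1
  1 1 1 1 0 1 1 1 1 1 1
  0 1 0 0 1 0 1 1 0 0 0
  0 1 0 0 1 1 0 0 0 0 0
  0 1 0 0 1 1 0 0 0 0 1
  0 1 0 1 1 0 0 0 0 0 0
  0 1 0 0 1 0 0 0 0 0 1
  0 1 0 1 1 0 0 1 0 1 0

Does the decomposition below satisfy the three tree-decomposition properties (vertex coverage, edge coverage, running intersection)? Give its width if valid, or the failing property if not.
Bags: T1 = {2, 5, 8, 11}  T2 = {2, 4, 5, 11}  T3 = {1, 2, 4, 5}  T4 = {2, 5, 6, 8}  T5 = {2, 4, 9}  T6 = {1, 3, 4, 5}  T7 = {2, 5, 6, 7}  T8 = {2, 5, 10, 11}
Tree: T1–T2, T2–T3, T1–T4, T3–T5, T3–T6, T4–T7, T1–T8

No — edge (5,9) lies in no bag.

A tree decomposition must satisfy three properties: every vertex lies in some bag; for every edge, both endpoints lie together in some bag; and for every vertex, the bags containing it form a connected subtree. Here edge (5,9) lies in no bag, so the decomposition is invalid.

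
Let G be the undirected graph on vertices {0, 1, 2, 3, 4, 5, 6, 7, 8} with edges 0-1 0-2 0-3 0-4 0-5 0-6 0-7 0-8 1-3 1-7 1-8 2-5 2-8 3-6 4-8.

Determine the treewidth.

2

A width-2 tree decomposition is:
Bags: B1 = {0, 1, 7}  B2 = {0, 1, 8}  B3 = {0, 4, 8}  B4 = {0, 1, 3}  B5 = {0, 2, 8}  B6 = {0, 2, 5}  B7 = {0, 3, 6}
Tree: B1–B2, B2–B3, B1–B4, B3–B5, B5–B6, B4–B7
Each bag holds 3 vertices, so the decomposition has width 2, which upper-bounds the treewidth. For the lower bound, the 3 vertices {0, 1, 8} are pairwise adjacent, and any tree decomposition puts a clique entirely inside one bag — forcing width ≥ 2. Therefore the treewidth is 2.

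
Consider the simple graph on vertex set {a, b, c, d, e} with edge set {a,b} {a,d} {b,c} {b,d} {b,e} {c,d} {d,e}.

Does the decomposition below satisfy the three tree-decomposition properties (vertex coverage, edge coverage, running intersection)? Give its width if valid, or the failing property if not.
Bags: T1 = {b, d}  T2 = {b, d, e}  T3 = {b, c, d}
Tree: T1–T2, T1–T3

No — vertex a appears in no bag.

A tree decomposition must satisfy three properties: every vertex lies in some bag; for every edge, both endpoints lie together in some bag; and for every vertex, the bags containing it form a connected subtree. Here vertex a appears in no bag, so the decomposition is invalid.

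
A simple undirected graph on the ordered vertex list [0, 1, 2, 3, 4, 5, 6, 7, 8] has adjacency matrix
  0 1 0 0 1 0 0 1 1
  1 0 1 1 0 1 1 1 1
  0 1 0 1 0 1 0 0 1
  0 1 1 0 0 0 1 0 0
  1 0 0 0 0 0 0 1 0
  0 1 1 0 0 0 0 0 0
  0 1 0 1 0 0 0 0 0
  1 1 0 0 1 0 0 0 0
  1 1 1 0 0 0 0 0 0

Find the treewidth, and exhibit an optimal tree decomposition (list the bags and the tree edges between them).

Every bag has size at most 3, so the width is 3 − 1 = 2 and tw(G) ≤ 2. On the other hand G contains the 3-clique {0, 1, 8}. A clique must lie in a single bag of any decomposition, so no decomposition can have width below 2. Hence tw(G) = 2 exactly.

Treewidth 2.
Bags: B1 = {1, 2, 3}  B2 = {1, 2, 8}  B3 = {0, 1, 8}  B4 = {1, 2, 5}  B5 = {0, 1, 7}  B6 = {0, 4, 7}  B7 = {1, 3, 6}
Tree: B1–B2, B2–B3, B2–B4, B3–B5, B5–B6, B1–B7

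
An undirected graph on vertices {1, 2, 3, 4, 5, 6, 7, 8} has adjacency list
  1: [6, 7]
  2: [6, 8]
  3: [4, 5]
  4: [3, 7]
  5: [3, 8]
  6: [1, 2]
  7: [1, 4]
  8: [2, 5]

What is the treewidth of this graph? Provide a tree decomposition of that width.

Every bag has size at most 3, so the width is 3 − 1 = 2 and tw(G) ≤ 2. Since 2–6–1–7–4–3–5–8–2 is a cycle in G, G is not acyclic. Forests are exactly the graphs of treewidth ≤ 1, so tw(G) ≥ 2. Combining the bounds, tw(G) = 2.

Treewidth 2.
One optimal decomposition is:
Bags: B1 = {1, 2, 6}  B2 = {1, 2, 7}  B3 = {2, 4, 7}  B4 = {2, 3, 4}  B5 = {2, 3, 5}  B6 = {2, 5, 8}
Tree: B1–B2, B2–B3, B3–B4, B4–B5, B5–B6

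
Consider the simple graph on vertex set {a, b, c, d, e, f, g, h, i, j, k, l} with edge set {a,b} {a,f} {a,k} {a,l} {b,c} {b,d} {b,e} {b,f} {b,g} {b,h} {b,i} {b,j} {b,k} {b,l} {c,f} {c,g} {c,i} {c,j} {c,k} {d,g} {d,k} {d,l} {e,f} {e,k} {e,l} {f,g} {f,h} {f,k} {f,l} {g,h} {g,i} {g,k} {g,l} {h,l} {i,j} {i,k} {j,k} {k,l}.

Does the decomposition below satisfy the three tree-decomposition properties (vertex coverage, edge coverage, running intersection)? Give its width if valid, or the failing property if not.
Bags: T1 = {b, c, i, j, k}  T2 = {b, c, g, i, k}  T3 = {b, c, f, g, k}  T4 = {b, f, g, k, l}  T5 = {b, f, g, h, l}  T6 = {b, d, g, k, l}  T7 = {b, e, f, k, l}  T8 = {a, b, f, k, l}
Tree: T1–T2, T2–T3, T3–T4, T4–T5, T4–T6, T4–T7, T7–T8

Yes; width 4.

Every vertex of G appears in some bag (union = {a, b, c, d, e, f, g, h, i, j, k, l}); every edge is covered by a bag; and for each vertex v the set of bags containing v is connected in the bag tree. The decomposition is therefore valid. The largest bag has 5 vertices, so the width is 4.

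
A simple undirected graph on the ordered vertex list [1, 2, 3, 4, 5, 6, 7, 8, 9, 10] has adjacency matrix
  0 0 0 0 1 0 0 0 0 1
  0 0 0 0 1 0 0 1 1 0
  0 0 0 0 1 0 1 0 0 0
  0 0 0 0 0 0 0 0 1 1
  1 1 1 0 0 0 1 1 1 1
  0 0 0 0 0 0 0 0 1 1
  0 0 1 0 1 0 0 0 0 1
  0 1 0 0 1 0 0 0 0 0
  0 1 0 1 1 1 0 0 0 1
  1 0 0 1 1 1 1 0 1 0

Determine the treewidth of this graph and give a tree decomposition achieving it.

Treewidth 2.
One optimal decomposition is:
Bags: B1 = {5, 9, 10}  B2 = {1, 5, 10}  B3 = {5, 7, 10}  B4 = {3, 5, 7}  B5 = {2, 5, 9}  B6 = {4, 9, 10}  B7 = {2, 5, 8}  B8 = {6, 9, 10}
Tree: B1–B2, B2–B3, B3–B4, B1–B5, B1–B6, B5–B7, B6–B8

Every bag has size at most 3, so the width is 3 − 1 = 2 and tw(G) ≤ 2. For the lower bound, the 3 vertices {4, 9, 10} are pairwise adjacent, and any tree decomposition puts a clique entirely inside one bag — forcing width ≥ 2. Combining the bounds, tw(G) = 2.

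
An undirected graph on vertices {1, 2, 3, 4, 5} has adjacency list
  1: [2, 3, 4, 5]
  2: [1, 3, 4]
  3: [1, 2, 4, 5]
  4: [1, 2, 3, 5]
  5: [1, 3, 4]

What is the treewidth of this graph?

3

A width-3 tree decomposition is:
Bags: B1 = {1, 3, 4, 5}  B2 = {1, 2, 3, 4}
Tree: B1–B2
Each bag holds 4 vertices, so the decomposition has width 3, which upper-bounds the treewidth. On the other hand G contains the 4-clique {1, 2, 3, 4}. A clique must lie in a single bag of any decomposition, so no decomposition can have width below 3. Hence tw(G) = 3 exactly.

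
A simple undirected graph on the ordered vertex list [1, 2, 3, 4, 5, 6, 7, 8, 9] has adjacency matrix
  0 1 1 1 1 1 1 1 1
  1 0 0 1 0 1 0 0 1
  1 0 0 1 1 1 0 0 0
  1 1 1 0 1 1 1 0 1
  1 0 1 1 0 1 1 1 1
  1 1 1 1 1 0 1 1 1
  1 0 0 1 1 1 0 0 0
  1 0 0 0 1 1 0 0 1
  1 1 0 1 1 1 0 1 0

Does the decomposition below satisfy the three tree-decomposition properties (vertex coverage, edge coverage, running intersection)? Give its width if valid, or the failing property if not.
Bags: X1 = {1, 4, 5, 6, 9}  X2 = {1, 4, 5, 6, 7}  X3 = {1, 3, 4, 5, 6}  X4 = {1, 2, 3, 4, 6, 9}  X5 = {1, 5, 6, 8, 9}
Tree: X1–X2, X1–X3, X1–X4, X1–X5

A tree decomposition must satisfy three properties: every vertex lies in some bag; for every edge, both endpoints lie together in some bag; and for every vertex, the bags containing it form a connected subtree. Here bags containing vertex 3 are not connected in the tree, so the decomposition is invalid.

No — bags containing vertex 3 are not connected in the tree.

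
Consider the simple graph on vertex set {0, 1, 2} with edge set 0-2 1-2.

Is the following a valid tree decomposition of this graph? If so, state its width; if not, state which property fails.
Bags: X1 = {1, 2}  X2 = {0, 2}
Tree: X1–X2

Checking the three conditions: (i) the bags cover all of {0, 1, 2}; (ii) for each edge, some bag contains both endpoints; (iii) the bags containing any fixed vertex form a subtree. All hold, so the decomposition is valid with width 2 − 1 = 1.

Yes; width 1.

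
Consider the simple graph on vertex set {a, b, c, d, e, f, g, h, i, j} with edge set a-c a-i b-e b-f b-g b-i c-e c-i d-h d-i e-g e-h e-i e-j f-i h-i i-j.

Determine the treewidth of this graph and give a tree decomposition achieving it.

Treewidth 2.
Bags: B1 = {e, i, j}  B2 = {b, e, i}  B3 = {e, h, i}  B4 = {c, e, i}  B5 = {b, f, i}  B6 = {a, c, i}  B7 = {b, e, g}  B8 = {d, h, i}
Tree: B1–B2, B1–B3, B3–B4, B2–B5, B4–B6, B2–B7, B3–B8

The largest bag has 3 vertices, giving width 2; this decomposition certifies tw(G) ≤ 2. For the lower bound, the 3 vertices {b, e, g} are pairwise adjacent, and any tree decomposition puts a clique entirely inside one bag — forcing width ≥ 2. Combining the bounds, tw(G) = 2.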